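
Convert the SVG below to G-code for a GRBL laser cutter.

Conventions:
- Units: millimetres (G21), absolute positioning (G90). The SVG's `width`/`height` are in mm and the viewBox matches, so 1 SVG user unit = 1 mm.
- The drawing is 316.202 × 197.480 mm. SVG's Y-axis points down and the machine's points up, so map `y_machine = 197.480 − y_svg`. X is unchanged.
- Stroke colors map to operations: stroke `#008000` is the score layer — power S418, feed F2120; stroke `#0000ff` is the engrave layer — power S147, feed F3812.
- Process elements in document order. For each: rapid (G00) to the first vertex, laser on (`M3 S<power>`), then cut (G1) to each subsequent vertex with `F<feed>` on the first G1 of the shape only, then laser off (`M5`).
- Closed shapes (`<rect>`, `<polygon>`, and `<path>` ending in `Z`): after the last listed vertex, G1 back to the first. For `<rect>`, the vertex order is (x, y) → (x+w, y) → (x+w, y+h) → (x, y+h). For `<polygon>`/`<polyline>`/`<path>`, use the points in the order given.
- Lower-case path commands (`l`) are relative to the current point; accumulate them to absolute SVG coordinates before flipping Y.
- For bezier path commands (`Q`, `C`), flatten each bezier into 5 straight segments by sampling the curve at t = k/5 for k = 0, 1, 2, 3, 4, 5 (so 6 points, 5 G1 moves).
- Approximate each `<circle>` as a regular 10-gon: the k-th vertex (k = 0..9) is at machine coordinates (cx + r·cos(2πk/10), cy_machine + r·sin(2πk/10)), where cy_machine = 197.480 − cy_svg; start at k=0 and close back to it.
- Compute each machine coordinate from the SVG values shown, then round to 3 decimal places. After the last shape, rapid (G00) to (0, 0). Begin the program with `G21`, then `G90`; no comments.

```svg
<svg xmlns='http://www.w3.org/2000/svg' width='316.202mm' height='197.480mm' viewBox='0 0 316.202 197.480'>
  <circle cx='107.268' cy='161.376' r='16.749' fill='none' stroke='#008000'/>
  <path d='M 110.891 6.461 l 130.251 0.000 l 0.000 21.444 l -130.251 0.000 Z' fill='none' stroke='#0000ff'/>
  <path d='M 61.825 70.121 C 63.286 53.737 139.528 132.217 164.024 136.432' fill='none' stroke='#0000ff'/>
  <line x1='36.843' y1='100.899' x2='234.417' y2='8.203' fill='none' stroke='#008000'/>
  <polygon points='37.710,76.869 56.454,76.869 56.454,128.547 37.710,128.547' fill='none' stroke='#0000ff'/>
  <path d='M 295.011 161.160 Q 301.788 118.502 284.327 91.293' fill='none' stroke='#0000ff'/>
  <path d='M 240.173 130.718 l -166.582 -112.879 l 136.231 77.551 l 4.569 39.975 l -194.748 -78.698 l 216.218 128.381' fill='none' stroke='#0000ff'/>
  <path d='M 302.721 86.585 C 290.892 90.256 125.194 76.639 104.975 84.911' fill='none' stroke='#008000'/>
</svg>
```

viewBox `0 0 316.202 197.480` with mm width/height → 1 unit = 1 mm. Flip: y_m = 197.480 − y_svg.

**Shape 1** — `<circle>` circle, stroke `#008000` → score (S418, F2120). Machine vertices: (124.017,36.104) → (120.818,45.949) → (112.444,52.033) → (102.092,52.033) → (93.718,45.949) → (90.519,36.104) → (93.718,26.259) → (102.092,20.175) → (112.444,20.175) → (120.818,26.259) → (124.017,36.104). Closed: final G1 returns to the first vertex.

**Shape 2** — `<path>` rectangle, stroke `#0000ff` → engrave (S147, F3812). Machine vertices: (110.891,191.019) → (241.142,191.019) → (241.142,169.575) → (110.891,169.575) → (110.891,191.019). Closed: final G1 returns to the first vertex.

**Shape 3** — `<path>` cubic bezier, stroke `#0000ff` → engrave (S147, F3812). Control points (SVG): P0=(61.825,70.121), P1=(63.286,53.737), P2=(139.528,132.217), P3=(164.024,136.432); sampled at t=k/5. Machine vertices: (61.825,127.359) → (70.663,127.159) → (91.375,112.309) → (117.888,90.929) → (144.129,71.136) → (164.024,61.048). Open path.

**Shape 4** — `<line>` line segment, stroke `#008000` → score (S418, F2120). Machine vertices: (36.843,96.581) → (234.417,189.277). Open path.

**Shape 5** — `<polygon>` rectangle, stroke `#0000ff` → engrave (S147, F3812). Machine vertices: (37.710,120.611) → (56.454,120.611) → (56.454,68.933) → (37.710,68.933) → (37.710,120.611). Closed: final G1 returns to the first vertex.

**Shape 6** — `<path>` quadratic bezier, stroke `#0000ff` → engrave (S147, F3812). Control points (SVG): P0=(295.011,161.160), P1=(301.788,118.502), P2=(284.327,91.293); sampled at t=k/5. Machine vertices: (295.011,36.320) → (296.752,52.765) → (296.555,67.975) → (294.418,81.948) → (290.342,94.685) → (284.327,106.187). Open path.

**Shape 7** — `<path>` open polyline, stroke `#0000ff` → engrave (S147, F3812). Machine vertices: (240.173,66.762) → (73.591,179.641) → (209.822,102.090) → (214.391,62.115) → (19.643,140.813) → (235.861,12.432). Open path.

**Shape 8** — `<path>` cubic bezier, stroke `#008000` → score (S418, F2120). Control points (SVG): P0=(302.721,86.585), P1=(290.892,90.256), P2=(125.194,76.639), P3=(104.975,84.911); sampled at t=k/5. Machine vertices: (302.721,110.895) → (279.554,110.454) → (233.827,112.281) → (179.909,114.496) → (132.169,115.219) → (104.975,112.569). Open path.

G21
G90
G00 X124.017 Y36.104
M3 S418
G1 X120.818 Y45.949 F2120
G1 X112.444 Y52.033
G1 X102.092 Y52.033
G1 X93.718 Y45.949
G1 X90.519 Y36.104
G1 X93.718 Y26.259
G1 X102.092 Y20.175
G1 X112.444 Y20.175
G1 X120.818 Y26.259
G1 X124.017 Y36.104
M5
G00 X110.891 Y191.019
M3 S147
G1 X241.142 Y191.019 F3812
G1 X241.142 Y169.575
G1 X110.891 Y169.575
G1 X110.891 Y191.019
M5
G00 X61.825 Y127.359
M3 S147
G1 X70.663 Y127.159 F3812
G1 X91.375 Y112.309
G1 X117.888 Y90.929
G1 X144.129 Y71.136
G1 X164.024 Y61.048
M5
G00 X36.843 Y96.581
M3 S418
G1 X234.417 Y189.277 F2120
M5
G00 X37.710 Y120.611
M3 S147
G1 X56.454 Y120.611 F3812
G1 X56.454 Y68.933
G1 X37.710 Y68.933
G1 X37.710 Y120.611
M5
G00 X295.011 Y36.320
M3 S147
G1 X296.752 Y52.765 F3812
G1 X296.555 Y67.975
G1 X294.418 Y81.948
G1 X290.342 Y94.685
G1 X284.327 Y106.187
M5
G00 X240.173 Y66.762
M3 S147
G1 X73.591 Y179.641 F3812
G1 X209.822 Y102.090
G1 X214.391 Y62.115
G1 X19.643 Y140.813
G1 X235.861 Y12.432
M5
G00 X302.721 Y110.895
M3 S418
G1 X279.554 Y110.454 F2120
G1 X233.827 Y112.281
G1 X179.909 Y114.496
G1 X132.169 Y115.219
G1 X104.975 Y112.569
M5
G00 X0.000 Y0.000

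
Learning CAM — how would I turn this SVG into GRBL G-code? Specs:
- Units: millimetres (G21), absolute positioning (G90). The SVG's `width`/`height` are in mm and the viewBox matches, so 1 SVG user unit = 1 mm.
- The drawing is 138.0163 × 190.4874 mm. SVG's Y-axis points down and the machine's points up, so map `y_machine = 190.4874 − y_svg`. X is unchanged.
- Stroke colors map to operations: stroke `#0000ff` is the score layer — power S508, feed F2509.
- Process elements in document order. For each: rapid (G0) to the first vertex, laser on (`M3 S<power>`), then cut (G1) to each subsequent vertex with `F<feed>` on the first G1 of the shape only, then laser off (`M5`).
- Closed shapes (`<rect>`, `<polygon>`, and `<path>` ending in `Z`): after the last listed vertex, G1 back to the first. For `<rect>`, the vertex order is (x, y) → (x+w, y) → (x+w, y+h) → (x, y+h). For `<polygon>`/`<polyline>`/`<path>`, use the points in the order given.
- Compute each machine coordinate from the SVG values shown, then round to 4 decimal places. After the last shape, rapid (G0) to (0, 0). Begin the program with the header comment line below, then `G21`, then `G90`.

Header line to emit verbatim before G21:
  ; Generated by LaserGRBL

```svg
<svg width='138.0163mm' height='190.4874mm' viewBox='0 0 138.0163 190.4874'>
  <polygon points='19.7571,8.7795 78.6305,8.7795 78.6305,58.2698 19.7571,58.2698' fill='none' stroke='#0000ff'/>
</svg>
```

; Generated by LaserGRBL
G21
G90
G0 X19.7571 Y181.7079
M3 S508
G1 X78.6305 Y181.7079 F2509
G1 X78.6305 Y132.2176
G1 X19.7571 Y132.2176
G1 X19.7571 Y181.7079
M5
G0 X0.0000 Y0.0000

Since the viewBox matches the mm dimensions, user units are millimetres directly. The only transform is the Y-flip y_m = 190.4874 − y_svg.

Shape 1 is a rectangle drawn with `<polygon>`. Its stroke #0000ff means score at S508, F2509. After flipping Y the toolpath is (19.7571,181.7079) → (78.6305,181.7079) → (78.6305,132.2176) → (19.7571,132.2176) → (19.7571,181.7079), returning to the start.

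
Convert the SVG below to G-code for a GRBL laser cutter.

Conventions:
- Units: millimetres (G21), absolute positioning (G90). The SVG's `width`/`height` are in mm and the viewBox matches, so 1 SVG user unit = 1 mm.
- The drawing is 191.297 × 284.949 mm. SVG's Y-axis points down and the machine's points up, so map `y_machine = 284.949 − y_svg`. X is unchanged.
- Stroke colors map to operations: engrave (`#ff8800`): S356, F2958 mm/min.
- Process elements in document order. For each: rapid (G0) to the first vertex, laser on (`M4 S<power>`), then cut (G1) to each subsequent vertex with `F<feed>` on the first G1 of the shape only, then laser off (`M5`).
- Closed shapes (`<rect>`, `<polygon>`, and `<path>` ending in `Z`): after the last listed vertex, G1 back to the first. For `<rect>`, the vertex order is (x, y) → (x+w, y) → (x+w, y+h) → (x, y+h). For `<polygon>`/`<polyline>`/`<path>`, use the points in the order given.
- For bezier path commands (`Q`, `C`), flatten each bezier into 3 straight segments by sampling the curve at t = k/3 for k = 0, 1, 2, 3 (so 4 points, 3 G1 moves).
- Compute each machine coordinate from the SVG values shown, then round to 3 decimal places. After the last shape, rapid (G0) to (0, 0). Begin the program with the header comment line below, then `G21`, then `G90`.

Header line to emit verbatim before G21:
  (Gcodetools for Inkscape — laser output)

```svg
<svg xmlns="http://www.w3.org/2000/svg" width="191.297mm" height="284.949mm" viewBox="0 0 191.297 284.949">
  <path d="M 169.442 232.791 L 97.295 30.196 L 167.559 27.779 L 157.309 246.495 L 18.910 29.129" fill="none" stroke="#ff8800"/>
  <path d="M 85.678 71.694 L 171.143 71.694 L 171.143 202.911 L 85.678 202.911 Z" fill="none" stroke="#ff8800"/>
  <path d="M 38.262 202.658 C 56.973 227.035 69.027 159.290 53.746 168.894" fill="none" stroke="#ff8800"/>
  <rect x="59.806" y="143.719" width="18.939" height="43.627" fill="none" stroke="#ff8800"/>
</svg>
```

Since the viewBox matches the mm dimensions, user units are millimetres directly. The only transform is the Y-flip y_m = 284.949 − y_svg.

Shape 1 is a open polyline drawn with `<path>`. Its stroke #ff8800 means engrave at S356, F2958. After flipping Y the toolpath is (169.442,52.158) → (97.295,254.753) → (167.559,257.170) → (157.309,38.454) → (18.910,255.820).

Shape 2 is a rectangle drawn with `<path>`. Its stroke #ff8800 means engrave at S356, F2958. After flipping Y the toolpath is (85.678,213.255) → (171.143,213.255) → (171.143,82.038) → (85.678,82.038) → (85.678,213.255), returning to the start.

Shape 3 is a cubic bezier drawn with `<path>`. Its stroke #ff8800 means engrave at S356, F2958. After flipping Y the toolpath is (38.262,82.291) → (53.988,82.345) → (60.681,106.153) → (53.746,116.055).

Shape 4 is a rectangle drawn with `<rect>`. Its stroke #ff8800 means engrave at S356, F2958. After flipping Y the toolpath is (59.806,141.230) → (78.745,141.230) → (78.745,97.603) → (59.806,97.603) → (59.806,141.230), returning to the start.

(Gcodetools for Inkscape — laser output)
G21
G90
G0 X169.442 Y52.158
M4 S356
G1 X97.295 Y254.753 F2958
G1 X167.559 Y257.170
G1 X157.309 Y38.454
G1 X18.910 Y255.820
M5
G0 X85.678 Y213.255
M4 S356
G1 X171.143 Y213.255 F2958
G1 X171.143 Y82.038
G1 X85.678 Y82.038
G1 X85.678 Y213.255
M5
G0 X38.262 Y82.291
M4 S356
G1 X53.988 Y82.345 F2958
G1 X60.681 Y106.153
G1 X53.746 Y116.055
M5
G0 X59.806 Y141.230
M4 S356
G1 X78.745 Y141.230 F2958
G1 X78.745 Y97.603
G1 X59.806 Y97.603
G1 X59.806 Y141.230
M5
G0 X0.000 Y0.000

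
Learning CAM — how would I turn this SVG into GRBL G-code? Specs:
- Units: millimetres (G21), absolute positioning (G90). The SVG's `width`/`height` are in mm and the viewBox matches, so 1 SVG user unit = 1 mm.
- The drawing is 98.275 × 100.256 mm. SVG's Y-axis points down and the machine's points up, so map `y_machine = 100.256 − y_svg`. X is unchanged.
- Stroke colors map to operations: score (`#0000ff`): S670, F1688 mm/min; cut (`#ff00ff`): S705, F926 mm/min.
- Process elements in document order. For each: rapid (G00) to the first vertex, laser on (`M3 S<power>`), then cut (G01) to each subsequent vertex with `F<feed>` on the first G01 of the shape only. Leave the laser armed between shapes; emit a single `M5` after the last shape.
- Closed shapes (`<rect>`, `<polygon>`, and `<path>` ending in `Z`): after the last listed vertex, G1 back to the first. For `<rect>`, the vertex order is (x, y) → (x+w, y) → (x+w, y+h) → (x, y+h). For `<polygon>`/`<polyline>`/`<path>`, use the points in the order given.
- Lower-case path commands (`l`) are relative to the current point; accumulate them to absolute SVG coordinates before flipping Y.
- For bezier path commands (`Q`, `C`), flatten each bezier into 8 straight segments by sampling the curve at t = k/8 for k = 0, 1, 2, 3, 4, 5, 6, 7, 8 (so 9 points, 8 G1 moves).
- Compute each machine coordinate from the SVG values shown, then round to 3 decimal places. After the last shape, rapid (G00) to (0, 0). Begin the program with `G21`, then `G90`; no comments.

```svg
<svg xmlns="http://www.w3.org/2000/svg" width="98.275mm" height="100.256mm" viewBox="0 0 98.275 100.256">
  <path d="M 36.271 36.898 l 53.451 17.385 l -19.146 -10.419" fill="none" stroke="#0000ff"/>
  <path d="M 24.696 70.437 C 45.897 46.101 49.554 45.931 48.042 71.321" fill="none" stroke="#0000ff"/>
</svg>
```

G21
G90
G00 X36.271 Y63.358
M3 S670
G01 X89.722 Y45.973 F1688
G01 X70.576 Y56.392
G00 X24.696 Y29.819
M3 S670
G01 X31.848 Y37.809 F1688
G01 X37.501 Y43.518
G01 X41.798 Y46.928
G01 X44.886 Y48.024
G01 X46.910 Y46.789
G01 X48.013 Y43.207
G01 X48.343 Y37.261
G01 X48.042 Y28.935
M5
G00 X0.000 Y0.000

Since the viewBox matches the mm dimensions, user units are millimetres directly. The only transform is the Y-flip y_m = 100.256 − y_svg.

Shape 1 is a open polyline drawn with `<path>`. Its stroke #0000ff means score at S670, F1688. After flipping Y the toolpath is (36.271,63.358) → (89.722,45.973) → (70.576,56.392).

Shape 2 is a cubic bezier drawn with `<path>`. Its stroke #0000ff means score at S670, F1688. After flipping Y the toolpath is (24.696,29.819) → (31.848,37.809) → (37.501,43.518) → (41.798,46.928) → (44.886,48.024) → (46.910,46.789) → (48.013,43.207) → (48.343,37.261) → (48.042,28.935).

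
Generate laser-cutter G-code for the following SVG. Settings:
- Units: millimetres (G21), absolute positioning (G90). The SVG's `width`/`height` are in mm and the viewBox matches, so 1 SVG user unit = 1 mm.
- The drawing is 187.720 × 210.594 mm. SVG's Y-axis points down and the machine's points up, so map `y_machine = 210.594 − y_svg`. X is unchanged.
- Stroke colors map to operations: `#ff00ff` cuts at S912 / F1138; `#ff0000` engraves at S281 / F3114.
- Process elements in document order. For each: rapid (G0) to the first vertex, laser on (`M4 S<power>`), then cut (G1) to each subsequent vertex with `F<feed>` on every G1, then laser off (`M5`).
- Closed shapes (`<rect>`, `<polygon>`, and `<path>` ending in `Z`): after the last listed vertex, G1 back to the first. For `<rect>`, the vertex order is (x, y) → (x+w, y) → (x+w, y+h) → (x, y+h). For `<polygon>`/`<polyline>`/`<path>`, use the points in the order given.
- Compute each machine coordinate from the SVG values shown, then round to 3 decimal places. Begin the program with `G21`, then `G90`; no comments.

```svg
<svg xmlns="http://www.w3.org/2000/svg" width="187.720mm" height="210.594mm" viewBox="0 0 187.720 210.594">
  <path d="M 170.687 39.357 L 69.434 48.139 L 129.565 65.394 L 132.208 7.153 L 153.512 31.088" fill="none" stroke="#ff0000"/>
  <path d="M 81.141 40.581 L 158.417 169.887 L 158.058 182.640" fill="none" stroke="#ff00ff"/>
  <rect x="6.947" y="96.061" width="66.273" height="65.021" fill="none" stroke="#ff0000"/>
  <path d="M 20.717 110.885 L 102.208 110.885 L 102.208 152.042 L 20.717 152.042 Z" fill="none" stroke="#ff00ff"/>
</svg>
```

1 u = 1 mm; y_m = 210.594 − y.

[1] `<path>` open polyline, #ff0000→engrave S281 F3114: (170.687,171.237) → (69.434,162.455) → (129.565,145.200) → (132.208,203.441) → (153.512,179.506)

[2] `<path>` open polyline, #ff00ff→cut S912 F1138: (81.141,170.013) → (158.417,40.707) → (158.058,27.954)

[3] `<rect>` rectangle, #ff0000→engrave S281 F3114: (6.947,114.533) → (73.220,114.533) → (73.220,49.512) → (6.947,49.512) → (6.947,114.533) (closed)

[4] `<path>` rectangle, #ff00ff→cut S912 F1138: (20.717,99.709) → (102.208,99.709) → (102.208,58.552) → (20.717,58.552) → (20.717,99.709) (closed)

G21
G90
G0 X170.687 Y171.237
M4 S281
G1 X69.434 Y162.455 F3114
G1 X129.565 Y145.200 F3114
G1 X132.208 Y203.441 F3114
G1 X153.512 Y179.506 F3114
M5
G0 X81.141 Y170.013
M4 S912
G1 X158.417 Y40.707 F1138
G1 X158.058 Y27.954 F1138
M5
G0 X6.947 Y114.533
M4 S281
G1 X73.220 Y114.533 F3114
G1 X73.220 Y49.512 F3114
G1 X6.947 Y49.512 F3114
G1 X6.947 Y114.533 F3114
M5
G0 X20.717 Y99.709
M4 S912
G1 X102.208 Y99.709 F1138
G1 X102.208 Y58.552 F1138
G1 X20.717 Y58.552 F1138
G1 X20.717 Y99.709 F1138
M5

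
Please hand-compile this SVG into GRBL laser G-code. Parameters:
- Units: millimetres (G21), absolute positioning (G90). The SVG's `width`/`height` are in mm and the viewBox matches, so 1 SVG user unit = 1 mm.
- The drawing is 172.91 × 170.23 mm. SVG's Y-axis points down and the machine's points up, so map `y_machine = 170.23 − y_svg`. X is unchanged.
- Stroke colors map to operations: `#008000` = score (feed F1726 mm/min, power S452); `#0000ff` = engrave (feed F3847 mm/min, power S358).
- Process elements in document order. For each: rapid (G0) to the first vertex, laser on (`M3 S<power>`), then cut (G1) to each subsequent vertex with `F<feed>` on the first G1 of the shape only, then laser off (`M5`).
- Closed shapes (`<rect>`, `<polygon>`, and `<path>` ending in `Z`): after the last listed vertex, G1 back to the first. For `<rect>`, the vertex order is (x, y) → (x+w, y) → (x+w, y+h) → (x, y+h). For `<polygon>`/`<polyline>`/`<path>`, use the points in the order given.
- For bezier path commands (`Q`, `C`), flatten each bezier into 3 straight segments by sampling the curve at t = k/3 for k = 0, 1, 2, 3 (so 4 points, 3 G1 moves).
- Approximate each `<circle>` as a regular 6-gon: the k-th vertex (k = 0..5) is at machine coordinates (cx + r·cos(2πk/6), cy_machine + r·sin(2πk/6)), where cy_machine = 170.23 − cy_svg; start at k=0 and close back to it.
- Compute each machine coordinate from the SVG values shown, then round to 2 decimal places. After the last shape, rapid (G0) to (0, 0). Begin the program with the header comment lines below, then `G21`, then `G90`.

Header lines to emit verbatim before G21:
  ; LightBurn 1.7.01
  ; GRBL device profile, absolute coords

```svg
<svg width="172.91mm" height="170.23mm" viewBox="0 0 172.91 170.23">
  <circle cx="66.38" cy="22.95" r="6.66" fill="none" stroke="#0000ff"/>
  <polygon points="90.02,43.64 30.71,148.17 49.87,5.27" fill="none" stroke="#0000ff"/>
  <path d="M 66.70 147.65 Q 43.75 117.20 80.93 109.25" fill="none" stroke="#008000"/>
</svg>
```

viewBox `0 0 172.91 170.23` with mm width/height → 1 unit = 1 mm. Flip: y_m = 170.23 − y_svg.

**Shape 1** — `<circle>` circle, stroke `#0000ff` → engrave (S358, F3847). Machine vertices: (73.04,147.28) → (69.71,153.05) → (63.05,153.05) → (59.72,147.28) → (63.05,141.51) → (69.71,141.51) → (73.04,147.28). Closed: final G1 returns to the first vertex.

**Shape 2** — `<polygon>` closed polygon, stroke `#0000ff` → engrave (S358, F3847). Machine vertices: (90.02,126.59) → (30.71,22.06) → (49.87,164.96) → (90.02,126.59). Closed: final G1 returns to the first vertex.

**Shape 3** — `<path>` quadratic bezier, stroke `#008000` → score (S452, F1726). Control points (SVG): P0=(66.70,147.65), P1=(43.75,117.20), P2=(80.93,109.25); sampled at t=k/3. Machine vertices: (66.70,22.58) → (58.08,40.38) → (62.82,53.18) → (80.93,60.98). Open path.

; LightBurn 1.7.01
; GRBL device profile, absolute coords
G21
G90
G0 X73.04 Y147.28
M3 S358
G1 X69.71 Y153.05 F3847
G1 X63.05 Y153.05
G1 X59.72 Y147.28
G1 X63.05 Y141.51
G1 X69.71 Y141.51
G1 X73.04 Y147.28
M5
G0 X90.02 Y126.59
M3 S358
G1 X30.71 Y22.06 F3847
G1 X49.87 Y164.96
G1 X90.02 Y126.59
M5
G0 X66.70 Y22.58
M3 S452
G1 X58.08 Y40.38 F1726
G1 X62.82 Y53.18
G1 X80.93 Y60.98
M5
G0 X0.00 Y0.00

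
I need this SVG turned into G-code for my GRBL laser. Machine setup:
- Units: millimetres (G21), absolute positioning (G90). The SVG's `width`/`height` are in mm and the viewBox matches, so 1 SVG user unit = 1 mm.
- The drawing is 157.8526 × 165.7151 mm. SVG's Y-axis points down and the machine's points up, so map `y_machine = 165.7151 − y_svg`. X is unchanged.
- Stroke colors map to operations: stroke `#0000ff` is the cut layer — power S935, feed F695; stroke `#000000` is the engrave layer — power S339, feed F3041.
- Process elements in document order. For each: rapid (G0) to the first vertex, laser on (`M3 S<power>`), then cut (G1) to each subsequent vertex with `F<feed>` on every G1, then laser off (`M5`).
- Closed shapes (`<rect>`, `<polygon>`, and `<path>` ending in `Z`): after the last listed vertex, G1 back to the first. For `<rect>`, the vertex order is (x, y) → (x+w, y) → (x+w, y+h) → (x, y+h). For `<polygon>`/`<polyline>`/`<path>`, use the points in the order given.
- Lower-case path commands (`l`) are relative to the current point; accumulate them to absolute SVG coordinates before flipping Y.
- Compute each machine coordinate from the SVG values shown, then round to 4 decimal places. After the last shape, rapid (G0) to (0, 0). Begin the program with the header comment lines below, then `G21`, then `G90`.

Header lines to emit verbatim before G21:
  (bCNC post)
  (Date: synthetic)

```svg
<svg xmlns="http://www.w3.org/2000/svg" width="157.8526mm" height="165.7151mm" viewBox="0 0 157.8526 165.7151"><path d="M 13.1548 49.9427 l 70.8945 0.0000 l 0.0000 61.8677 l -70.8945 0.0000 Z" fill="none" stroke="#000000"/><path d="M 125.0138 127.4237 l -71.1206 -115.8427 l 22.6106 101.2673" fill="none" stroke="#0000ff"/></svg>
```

(bCNC post)
(Date: synthetic)
G21
G90
G0 X13.1548 Y115.7724
M3 S339
G1 X84.0493 Y115.7724 F3041
G1 X84.0493 Y53.9047 F3041
G1 X13.1548 Y53.9047 F3041
G1 X13.1548 Y115.7724 F3041
M5
G0 X125.0138 Y38.2914
M3 S935
G1 X53.8932 Y154.1341 F695
G1 X76.5038 Y52.8668 F695
M5
G0 X0.0000 Y0.0000

1 u = 1 mm; y_m = 165.7151 − y.

[1] `<path>` rectangle, #000000→engrave S339 F3041: (13.1548,115.7724) → (84.0493,115.7724) → (84.0493,53.9047) → (13.1548,53.9047) → (13.1548,115.7724) (closed)

[2] `<path>` open polyline, #0000ff→cut S935 F695: (125.0138,38.2914) → (53.8932,154.1341) → (76.5038,52.8668)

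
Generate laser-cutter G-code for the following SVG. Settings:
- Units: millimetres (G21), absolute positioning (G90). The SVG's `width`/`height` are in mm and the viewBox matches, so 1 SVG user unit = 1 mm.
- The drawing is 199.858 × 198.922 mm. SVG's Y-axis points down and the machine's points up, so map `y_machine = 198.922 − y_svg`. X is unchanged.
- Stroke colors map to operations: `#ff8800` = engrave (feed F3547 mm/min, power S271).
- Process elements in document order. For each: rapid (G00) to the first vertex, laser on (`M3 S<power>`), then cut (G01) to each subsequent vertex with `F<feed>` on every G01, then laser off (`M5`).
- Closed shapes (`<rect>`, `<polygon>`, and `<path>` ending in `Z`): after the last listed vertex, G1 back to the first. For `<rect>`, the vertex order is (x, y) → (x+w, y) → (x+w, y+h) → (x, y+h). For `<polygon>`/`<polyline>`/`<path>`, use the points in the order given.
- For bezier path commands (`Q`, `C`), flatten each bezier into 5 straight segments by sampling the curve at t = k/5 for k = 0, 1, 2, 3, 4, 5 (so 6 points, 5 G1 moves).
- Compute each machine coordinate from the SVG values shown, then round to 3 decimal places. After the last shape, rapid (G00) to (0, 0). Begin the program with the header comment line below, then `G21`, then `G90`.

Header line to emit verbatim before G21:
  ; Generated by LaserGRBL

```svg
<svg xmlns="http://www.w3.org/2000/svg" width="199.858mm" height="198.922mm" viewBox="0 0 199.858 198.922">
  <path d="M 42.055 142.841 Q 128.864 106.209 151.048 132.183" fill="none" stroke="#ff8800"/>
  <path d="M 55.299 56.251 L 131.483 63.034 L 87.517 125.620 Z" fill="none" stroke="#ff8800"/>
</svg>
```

; Generated by LaserGRBL
G21
G90
G00 X42.055 Y56.081
M3 S271
G01 X74.194 Y68.230 F3547
G01 X101.162 Y75.370 F3547
G01 X122.961 Y77.501 F3547
G01 X139.589 Y74.624 F3547
G01 X151.048 Y66.739 F3547
M5
G00 X55.299 Y142.671
M3 S271
G01 X131.483 Y135.888 F3547
G01 X87.517 Y73.302 F3547
G01 X55.299 Y142.671 F3547
M5
G00 X0.000 Y0.000

1 u = 1 mm; y_m = 198.922 − y.

[1] `<path>` quadratic bezier, #ff8800→engrave S271 F3547: (42.055,56.081) → (74.194,68.230) → (101.162,75.370) → (122.961,77.501) → (139.589,74.624) → (151.048,66.739)

[2] `<path>` regular polygon, #ff8800→engrave S271 F3547: (55.299,142.671) → (131.483,135.888) → (87.517,73.302) → (55.299,142.671) (closed)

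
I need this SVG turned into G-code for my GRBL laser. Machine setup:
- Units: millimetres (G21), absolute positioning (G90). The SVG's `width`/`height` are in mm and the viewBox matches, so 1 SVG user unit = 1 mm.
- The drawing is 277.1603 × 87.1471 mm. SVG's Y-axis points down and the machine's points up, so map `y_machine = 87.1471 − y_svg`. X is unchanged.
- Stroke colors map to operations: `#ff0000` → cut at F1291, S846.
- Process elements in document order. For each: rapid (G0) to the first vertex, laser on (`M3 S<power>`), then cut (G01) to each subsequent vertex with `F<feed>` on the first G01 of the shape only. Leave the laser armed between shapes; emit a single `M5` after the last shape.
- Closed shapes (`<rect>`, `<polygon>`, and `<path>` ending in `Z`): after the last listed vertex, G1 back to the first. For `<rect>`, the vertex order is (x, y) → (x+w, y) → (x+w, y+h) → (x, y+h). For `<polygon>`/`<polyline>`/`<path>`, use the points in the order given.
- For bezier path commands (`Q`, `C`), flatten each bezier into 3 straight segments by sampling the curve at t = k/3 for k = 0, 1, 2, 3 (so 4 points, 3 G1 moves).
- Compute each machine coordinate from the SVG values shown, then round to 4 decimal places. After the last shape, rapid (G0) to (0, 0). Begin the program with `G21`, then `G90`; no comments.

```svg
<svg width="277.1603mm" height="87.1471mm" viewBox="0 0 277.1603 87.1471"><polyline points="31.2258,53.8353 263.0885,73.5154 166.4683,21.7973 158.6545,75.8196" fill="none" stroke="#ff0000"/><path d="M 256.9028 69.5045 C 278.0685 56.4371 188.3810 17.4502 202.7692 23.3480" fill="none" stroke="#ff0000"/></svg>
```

G21
G90
G0 X31.2258 Y33.3118
M3 S846
G01 X263.0885 Y13.6317 F1291
G01 X166.4683 Y65.3498
G01 X158.6545 Y11.3275
G0 X256.9028 Y17.6426
M3 S846
G01 X249.0778 Y36.7275 F1291
G01 X215.1126 Y57.3577
G01 X202.7692 Y63.7991
M5
G0 X0.0000 Y0.0000

Since the viewBox matches the mm dimensions, user units are millimetres directly. The only transform is the Y-flip y_m = 87.1471 − y_svg.

Shape 1 is a open polyline drawn with `<polyline>`. Its stroke #ff0000 means cut at S846, F1291. After flipping Y the toolpath is (31.2258,33.3118) → (263.0885,13.6317) → (166.4683,65.3498) → (158.6545,11.3275).

Shape 2 is a cubic bezier drawn with `<path>`. Its stroke #ff0000 means cut at S846, F1291. After flipping Y the toolpath is (256.9028,17.6426) → (249.0778,36.7275) → (215.1126,57.3577) → (202.7692,63.7991).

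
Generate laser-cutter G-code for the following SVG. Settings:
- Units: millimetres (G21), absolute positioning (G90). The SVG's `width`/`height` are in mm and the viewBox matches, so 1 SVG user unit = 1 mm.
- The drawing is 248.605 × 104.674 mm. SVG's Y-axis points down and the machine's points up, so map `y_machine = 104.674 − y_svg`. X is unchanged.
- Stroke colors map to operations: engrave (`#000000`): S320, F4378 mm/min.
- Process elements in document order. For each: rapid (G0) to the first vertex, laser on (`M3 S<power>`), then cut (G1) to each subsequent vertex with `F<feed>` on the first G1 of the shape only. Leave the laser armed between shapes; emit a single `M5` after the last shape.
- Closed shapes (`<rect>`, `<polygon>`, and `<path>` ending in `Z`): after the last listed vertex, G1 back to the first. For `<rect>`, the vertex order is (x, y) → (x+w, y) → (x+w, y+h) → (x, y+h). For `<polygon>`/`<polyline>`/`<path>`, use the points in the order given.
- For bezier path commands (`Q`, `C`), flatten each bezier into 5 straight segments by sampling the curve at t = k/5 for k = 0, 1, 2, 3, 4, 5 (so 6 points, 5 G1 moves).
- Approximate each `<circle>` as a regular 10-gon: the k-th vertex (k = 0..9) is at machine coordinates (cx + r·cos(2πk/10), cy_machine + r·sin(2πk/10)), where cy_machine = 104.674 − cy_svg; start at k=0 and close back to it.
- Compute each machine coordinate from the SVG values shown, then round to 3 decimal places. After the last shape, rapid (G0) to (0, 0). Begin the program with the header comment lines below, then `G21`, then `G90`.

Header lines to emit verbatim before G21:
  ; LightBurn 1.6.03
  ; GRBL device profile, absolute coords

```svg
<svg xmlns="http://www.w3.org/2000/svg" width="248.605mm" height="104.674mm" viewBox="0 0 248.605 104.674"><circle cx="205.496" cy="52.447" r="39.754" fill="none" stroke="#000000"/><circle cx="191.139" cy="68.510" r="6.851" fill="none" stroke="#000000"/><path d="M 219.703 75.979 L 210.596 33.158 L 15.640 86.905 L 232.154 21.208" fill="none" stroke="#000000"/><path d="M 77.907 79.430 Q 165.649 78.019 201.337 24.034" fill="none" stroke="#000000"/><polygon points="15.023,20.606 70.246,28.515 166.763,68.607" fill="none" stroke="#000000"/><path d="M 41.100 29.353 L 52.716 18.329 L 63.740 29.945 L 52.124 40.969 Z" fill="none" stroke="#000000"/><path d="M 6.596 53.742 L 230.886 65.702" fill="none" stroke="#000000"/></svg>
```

; LightBurn 1.6.03
; GRBL device profile, absolute coords
G21
G90
G0 X245.250 Y52.227
M3 S320
G1 X237.658 Y75.594 F4378
G1 X217.781 Y90.035
G1 X193.211 Y90.035
G1 X173.334 Y75.594
G1 X165.742 Y52.227
G1 X173.334 Y28.860
G1 X193.211 Y14.419
G1 X217.781 Y14.419
G1 X237.658 Y28.860
G1 X245.250 Y52.227
G0 X197.990 Y36.164
M3 S320
G1 X196.682 Y40.191 F4378
G1 X193.256 Y42.680
G1 X189.022 Y42.680
G1 X185.596 Y40.191
G1 X184.288 Y36.164
G1 X185.596 Y32.137
G1 X189.022 Y29.648
G1 X193.256 Y29.648
G1 X196.682 Y32.137
G1 X197.990 Y36.164
G0 X219.703 Y28.695
M3 S320
G1 X210.596 Y71.516 F4378
G1 X15.640 Y17.769
G1 X232.154 Y83.466
G0 X77.907 Y25.244
M3 S320
G1 X110.922 Y27.911 F4378
G1 X139.772 Y34.785
G1 X164.458 Y45.864
G1 X184.980 Y61.149
G1 X201.337 Y80.640
G0 X15.023 Y84.068
M3 S320
G1 X70.246 Y76.159 F4378
G1 X166.763 Y36.067
G1 X15.023 Y84.068
G0 X41.100 Y75.321
M3 S320
G1 X52.716 Y86.345 F4378
G1 X63.740 Y74.729
G1 X52.124 Y63.705
G1 X41.100 Y75.321
G0 X6.596 Y50.932
M3 S320
G1 X230.886 Y38.972 F4378
M5
G0 X0.000 Y0.000

viewBox `0 0 248.605 104.674` with mm width/height → 1 unit = 1 mm. Flip: y_m = 104.674 − y_svg.

**Shape 1** — `<circle>` circle, stroke `#000000` → engrave (S320, F4378). Machine vertices: (245.250,52.227) → (237.658,75.594) → (217.781,90.035) → (193.211,90.035) → (173.334,75.594) → (165.742,52.227) → (173.334,28.860) → (193.211,14.419) → (217.781,14.419) → (237.658,28.860) → (245.250,52.227). Closed: final G1 returns to the first vertex.

**Shape 2** — `<circle>` circle, stroke `#000000` → engrave (S320, F4378). Machine vertices: (197.990,36.164) → (196.682,40.191) → (193.256,42.680) → (189.022,42.680) → (185.596,40.191) → (184.288,36.164) → (185.596,32.137) → (189.022,29.648) → (193.256,29.648) → (196.682,32.137) → (197.990,36.164). Closed: final G1 returns to the first vertex.

**Shape 3** — `<path>` open polyline, stroke `#000000` → engrave (S320, F4378). Machine vertices: (219.703,28.695) → (210.596,71.516) → (15.640,17.769) → (232.154,83.466). Open path.

**Shape 4** — `<path>` quadratic bezier, stroke `#000000` → engrave (S320, F4378). Control points (SVG): P0=(77.907,79.430), P1=(165.649,78.019), P2=(201.337,24.034); sampled at t=k/5. Machine vertices: (77.907,25.244) → (110.922,27.911) → (139.772,34.785) → (164.458,45.864) → (184.980,61.149) → (201.337,80.640). Open path.

**Shape 5** — `<polygon>` closed polygon, stroke `#000000` → engrave (S320, F4378). Machine vertices: (15.023,84.068) → (70.246,76.159) → (166.763,36.067) → (15.023,84.068). Closed: final G1 returns to the first vertex.

**Shape 6** — `<path>` regular polygon, stroke `#000000` → engrave (S320, F4378). Machine vertices: (41.100,75.321) → (52.716,86.345) → (63.740,74.729) → (52.124,63.705) → (41.100,75.321). Closed: final G1 returns to the first vertex.

**Shape 7** — `<path>` line segment, stroke `#000000` → engrave (S320, F4378). Machine vertices: (6.596,50.932) → (230.886,38.972). Open path.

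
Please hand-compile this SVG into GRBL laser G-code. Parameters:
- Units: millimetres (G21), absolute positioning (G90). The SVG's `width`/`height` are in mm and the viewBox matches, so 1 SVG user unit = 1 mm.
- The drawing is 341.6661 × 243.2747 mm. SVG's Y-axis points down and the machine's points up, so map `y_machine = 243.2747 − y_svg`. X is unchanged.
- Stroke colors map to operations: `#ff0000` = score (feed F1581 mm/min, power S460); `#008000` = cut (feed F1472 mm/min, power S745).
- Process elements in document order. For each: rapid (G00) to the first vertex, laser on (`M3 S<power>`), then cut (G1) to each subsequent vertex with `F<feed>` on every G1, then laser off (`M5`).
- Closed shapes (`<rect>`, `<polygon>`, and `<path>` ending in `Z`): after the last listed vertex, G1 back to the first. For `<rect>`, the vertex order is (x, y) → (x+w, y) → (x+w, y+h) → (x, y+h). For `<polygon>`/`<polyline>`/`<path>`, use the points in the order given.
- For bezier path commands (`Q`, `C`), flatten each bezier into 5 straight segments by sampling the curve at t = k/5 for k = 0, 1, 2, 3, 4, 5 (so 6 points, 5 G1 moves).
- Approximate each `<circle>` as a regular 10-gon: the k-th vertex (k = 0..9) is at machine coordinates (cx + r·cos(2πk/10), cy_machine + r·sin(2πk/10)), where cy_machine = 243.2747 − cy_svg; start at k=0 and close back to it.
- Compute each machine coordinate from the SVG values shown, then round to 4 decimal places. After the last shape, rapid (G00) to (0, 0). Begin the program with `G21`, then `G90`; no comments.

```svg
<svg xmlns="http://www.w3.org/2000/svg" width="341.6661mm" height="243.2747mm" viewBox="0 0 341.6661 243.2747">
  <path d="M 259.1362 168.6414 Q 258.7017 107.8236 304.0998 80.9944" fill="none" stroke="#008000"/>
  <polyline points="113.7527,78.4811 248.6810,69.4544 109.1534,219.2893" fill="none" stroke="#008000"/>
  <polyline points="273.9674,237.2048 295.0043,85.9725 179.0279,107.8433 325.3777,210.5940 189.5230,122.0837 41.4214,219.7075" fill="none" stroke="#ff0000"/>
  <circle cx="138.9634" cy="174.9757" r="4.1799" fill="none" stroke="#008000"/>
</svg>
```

viewBox `0 0 341.6661 243.2747` with mm width/height → 1 unit = 1 mm. Flip: y_m = 243.2747 − y_svg.

**Shape 1** — `<path>` quadratic bezier, stroke `#008000` → cut (S745, F1472). Control points (SVG): P0=(259.1362,168.6414), P1=(258.7017,107.8236), P2=(304.0998,80.9944); sampled at t=k/5. Machine vertices: (259.1362,74.6333) → (260.7957,97.6009) → (266.1218,117.8494) → (275.1145,135.3788) → (287.7739,150.1891) → (304.0998,162.2803). Open path.

**Shape 2** — `<polyline>` open polyline, stroke `#008000` → cut (S745, F1472). Machine vertices: (113.7527,164.7936) → (248.6810,173.8203) → (109.1534,23.9854). Open path.

**Shape 3** — `<polyline>` open polyline, stroke `#ff0000` → score (S460, F1581). Machine vertices: (273.9674,6.0699) → (295.0043,157.3022) → (179.0279,135.4314) → (325.3777,32.6807) → (189.5230,121.1910) → (41.4214,23.5672). Open path.

**Shape 4** — `<circle>` circle, stroke `#008000` → cut (S745, F1472). Machine vertices: (143.1433,68.2990) → (142.3450,70.7559) → (140.2551,72.2743) → (137.6717,72.2743) → (135.5818,70.7559) → (134.7835,68.2990) → (135.5818,65.8421) → (137.6717,64.3237) → (140.2551,64.3237) → (142.3450,65.8421) → (143.1433,68.2990). Closed: final G1 returns to the first vertex.

G21
G90
G00 X259.1362 Y74.6333
M3 S745
G1 X260.7957 Y97.6009 F1472
G1 X266.1218 Y117.8494 F1472
G1 X275.1145 Y135.3788 F1472
G1 X287.7739 Y150.1891 F1472
G1 X304.0998 Y162.2803 F1472
M5
G00 X113.7527 Y164.7936
M3 S745
G1 X248.6810 Y173.8203 F1472
G1 X109.1534 Y23.9854 F1472
M5
G00 X273.9674 Y6.0699
M3 S460
G1 X295.0043 Y157.3022 F1581
G1 X179.0279 Y135.4314 F1581
G1 X325.3777 Y32.6807 F1581
G1 X189.5230 Y121.1910 F1581
G1 X41.4214 Y23.5672 F1581
M5
G00 X143.1433 Y68.2990
M3 S745
G1 X142.3450 Y70.7559 F1472
G1 X140.2551 Y72.2743 F1472
G1 X137.6717 Y72.2743 F1472
G1 X135.5818 Y70.7559 F1472
G1 X134.7835 Y68.2990 F1472
G1 X135.5818 Y65.8421 F1472
G1 X137.6717 Y64.3237 F1472
G1 X140.2551 Y64.3237 F1472
G1 X142.3450 Y65.8421 F1472
G1 X143.1433 Y68.2990 F1472
M5
G00 X0.0000 Y0.0000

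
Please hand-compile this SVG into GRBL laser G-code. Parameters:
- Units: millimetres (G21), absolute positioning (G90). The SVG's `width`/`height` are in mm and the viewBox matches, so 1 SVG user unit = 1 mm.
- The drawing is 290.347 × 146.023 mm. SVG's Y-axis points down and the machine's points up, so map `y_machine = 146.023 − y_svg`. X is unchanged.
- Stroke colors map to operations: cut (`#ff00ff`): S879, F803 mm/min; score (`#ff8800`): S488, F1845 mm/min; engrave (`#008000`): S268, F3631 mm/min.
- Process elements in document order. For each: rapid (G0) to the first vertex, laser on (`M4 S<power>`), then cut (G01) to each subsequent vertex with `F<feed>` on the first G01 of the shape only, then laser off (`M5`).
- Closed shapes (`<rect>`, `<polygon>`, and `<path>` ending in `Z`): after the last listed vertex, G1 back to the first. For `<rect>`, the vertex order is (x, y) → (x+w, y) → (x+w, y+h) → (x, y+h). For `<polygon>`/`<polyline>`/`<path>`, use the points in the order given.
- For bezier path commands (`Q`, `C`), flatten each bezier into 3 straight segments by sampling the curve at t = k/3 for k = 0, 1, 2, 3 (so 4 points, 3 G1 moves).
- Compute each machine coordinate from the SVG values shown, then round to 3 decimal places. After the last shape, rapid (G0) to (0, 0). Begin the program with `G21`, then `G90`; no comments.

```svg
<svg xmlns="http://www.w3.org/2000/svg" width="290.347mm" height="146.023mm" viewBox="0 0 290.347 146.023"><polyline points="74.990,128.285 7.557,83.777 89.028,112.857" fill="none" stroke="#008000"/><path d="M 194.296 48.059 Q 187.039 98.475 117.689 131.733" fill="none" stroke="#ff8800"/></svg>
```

1 u = 1 mm; y_m = 146.023 − y.

[1] `<polyline>` open polyline, #008000→engrave S268 F3631: (74.990,17.738) → (7.557,62.246) → (89.028,33.166)

[2] `<path>` quadratic bezier, #ff8800→score S488 F1845: (194.296,97.964) → (182.559,66.260) → (157.023,38.368) → (117.689,14.290)

G21
G90
G0 X74.990 Y17.738
M4 S268
G01 X7.557 Y62.246 F3631
G01 X89.028 Y33.166
M5
G0 X194.296 Y97.964
M4 S488
G01 X182.559 Y66.260 F1845
G01 X157.023 Y38.368
G01 X117.689 Y14.290
M5
G0 X0.000 Y0.000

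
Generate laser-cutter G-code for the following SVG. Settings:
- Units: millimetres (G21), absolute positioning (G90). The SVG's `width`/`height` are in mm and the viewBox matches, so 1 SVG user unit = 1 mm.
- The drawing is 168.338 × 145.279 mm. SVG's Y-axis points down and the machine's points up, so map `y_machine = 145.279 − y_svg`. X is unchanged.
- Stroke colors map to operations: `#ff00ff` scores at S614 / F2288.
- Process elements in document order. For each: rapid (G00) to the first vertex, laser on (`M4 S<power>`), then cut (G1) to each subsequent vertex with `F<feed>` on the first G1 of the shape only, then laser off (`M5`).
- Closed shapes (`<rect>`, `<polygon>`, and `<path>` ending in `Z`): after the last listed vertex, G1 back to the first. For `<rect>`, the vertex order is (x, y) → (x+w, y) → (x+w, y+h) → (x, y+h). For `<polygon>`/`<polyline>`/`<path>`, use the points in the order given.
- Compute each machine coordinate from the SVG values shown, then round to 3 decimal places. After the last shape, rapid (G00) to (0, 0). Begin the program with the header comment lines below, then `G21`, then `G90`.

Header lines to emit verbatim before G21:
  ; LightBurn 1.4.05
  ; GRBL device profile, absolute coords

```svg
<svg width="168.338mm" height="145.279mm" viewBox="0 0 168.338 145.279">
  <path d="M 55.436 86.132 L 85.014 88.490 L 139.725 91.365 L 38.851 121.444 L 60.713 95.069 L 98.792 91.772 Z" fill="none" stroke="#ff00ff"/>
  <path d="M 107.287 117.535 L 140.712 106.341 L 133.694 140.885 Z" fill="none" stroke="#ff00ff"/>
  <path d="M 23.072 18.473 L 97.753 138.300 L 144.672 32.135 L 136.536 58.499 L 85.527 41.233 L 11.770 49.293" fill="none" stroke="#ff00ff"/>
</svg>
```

; LightBurn 1.4.05
; GRBL device profile, absolute coords
G21
G90
G00 X55.436 Y59.147
M4 S614
G1 X85.014 Y56.789 F2288
G1 X139.725 Y53.914
G1 X38.851 Y23.835
G1 X60.713 Y50.210
G1 X98.792 Y53.507
G1 X55.436 Y59.147
M5
G00 X107.287 Y27.744
M4 S614
G1 X140.712 Y38.938 F2288
G1 X133.694 Y4.394
G1 X107.287 Y27.744
M5
G00 X23.072 Y126.806
M4 S614
G1 X97.753 Y6.979 F2288
G1 X144.672 Y113.144
G1 X136.536 Y86.780
G1 X85.527 Y104.046
G1 X11.770 Y95.986
M5
G00 X0.000 Y0.000

1 u = 1 mm; y_m = 145.279 − y.

[1] `<path>` closed polygon, #ff00ff→score S614 F2288: (55.436,59.147) → (85.014,56.789) → (139.725,53.914) → (38.851,23.835) → (60.713,50.210) → (98.792,53.507) → (55.436,59.147) (closed)

[2] `<path>` regular polygon, #ff00ff→score S614 F2288: (107.287,27.744) → (140.712,38.938) → (133.694,4.394) → (107.287,27.744) (closed)

[3] `<path>` open polyline, #ff00ff→score S614 F2288: (23.072,126.806) → (97.753,6.979) → (144.672,113.144) → (136.536,86.780) → (85.527,104.046) → (11.770,95.986)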